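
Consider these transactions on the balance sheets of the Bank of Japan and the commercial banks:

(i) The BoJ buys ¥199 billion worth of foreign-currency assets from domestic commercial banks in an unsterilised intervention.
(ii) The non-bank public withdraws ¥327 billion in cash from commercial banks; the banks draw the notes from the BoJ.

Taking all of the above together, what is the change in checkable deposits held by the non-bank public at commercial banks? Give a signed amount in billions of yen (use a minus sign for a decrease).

BoJ balance sheet:
  Assets:      Foreign assets +¥199B
  Liabilities: Bank reserves −¥128B, Currency in circulation +¥327B
Commercial banking system:
  Assets:      Reserves at CB −¥128B, Foreign assets −¥199B
  Liabilities: Checkable deposits −¥327B
So the change in checkable deposits held by the non-bank public at commercial banks is -¥327 billion.

-¥327 billion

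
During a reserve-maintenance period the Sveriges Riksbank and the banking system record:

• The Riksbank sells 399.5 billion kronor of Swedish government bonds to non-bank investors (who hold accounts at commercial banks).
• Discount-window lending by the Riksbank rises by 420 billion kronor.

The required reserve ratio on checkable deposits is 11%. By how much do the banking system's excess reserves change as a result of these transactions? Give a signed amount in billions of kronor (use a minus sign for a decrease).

Asset sale (to non-banks) 399.5 billion kronor: reserves −399.5B, deposits −399.5B.
Discount-window loan 420 billion kronor: reserves +420B, deposits 0.
Totals: Δreserves = +20.5B, Δdeposits = −399.5B.
Δrequired reserves = 11% × −399.5B = −43.945B.
Δexcess reserves = Δreserves − Δrequired = +20.5B − (−43.945B) = +64.445 billion.

+64.445 billion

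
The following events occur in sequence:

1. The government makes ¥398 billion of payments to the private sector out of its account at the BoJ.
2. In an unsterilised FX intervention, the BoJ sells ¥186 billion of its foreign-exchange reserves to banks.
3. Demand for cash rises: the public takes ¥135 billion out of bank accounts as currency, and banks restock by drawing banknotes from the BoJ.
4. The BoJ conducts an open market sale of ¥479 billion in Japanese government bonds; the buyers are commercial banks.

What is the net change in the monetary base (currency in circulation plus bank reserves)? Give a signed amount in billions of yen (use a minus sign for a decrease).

-¥267 billion

BoJ balance sheet:
  Assets:      Securities −¥479B, Foreign assets −¥186B
  Liabilities: Bank reserves −¥402B, Currency in circulation +¥135B, Government deposits −¥398B
Monetary base = currency + reserves: +¥135B + (−¥402B) = -¥267 billion.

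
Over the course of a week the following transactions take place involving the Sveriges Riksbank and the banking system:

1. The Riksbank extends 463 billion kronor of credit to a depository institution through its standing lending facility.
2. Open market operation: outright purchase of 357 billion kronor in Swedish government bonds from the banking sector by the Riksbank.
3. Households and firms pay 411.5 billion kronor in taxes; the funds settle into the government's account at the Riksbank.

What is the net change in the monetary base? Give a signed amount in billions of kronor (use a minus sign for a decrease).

Riksbank balance sheet:
  Assets:      Securities +357B, Loans to banks +463B
  Liabilities: Bank reserves +408.5B, Government deposits +411.5B
Commercial banking system:
  Assets:      Reserves at CB +408.5B, Securities −357B
  Liabilities: Checkable deposits −411.5B, Borrowings from CB +463B
Monetary base = currency + reserves: 0 + (+408.5B) = +408.5 billion.

+408.5 billion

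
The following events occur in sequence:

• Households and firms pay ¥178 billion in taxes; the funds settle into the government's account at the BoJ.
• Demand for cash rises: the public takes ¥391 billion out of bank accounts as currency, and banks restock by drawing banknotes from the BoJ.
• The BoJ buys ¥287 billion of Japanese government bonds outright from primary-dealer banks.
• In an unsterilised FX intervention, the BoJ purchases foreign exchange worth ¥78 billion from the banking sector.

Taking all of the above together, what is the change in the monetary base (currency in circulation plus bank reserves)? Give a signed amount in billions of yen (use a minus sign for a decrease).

+¥187 billion

Government account inflow ¥178 billion: reserves shift to a non-base liability → −¥178B.
Currency withdrawal ¥391 billion: just a shift between currency and reserves — both are base money → 0.
OMO purchase (from banks) ¥287 billion: BoJ balance sheet expands → +¥287B.
FX purchase ¥78 billion: BoJ balance sheet expands → +¥78B.
Net: −178 + 0 + 287 + 78 = +¥187 billion.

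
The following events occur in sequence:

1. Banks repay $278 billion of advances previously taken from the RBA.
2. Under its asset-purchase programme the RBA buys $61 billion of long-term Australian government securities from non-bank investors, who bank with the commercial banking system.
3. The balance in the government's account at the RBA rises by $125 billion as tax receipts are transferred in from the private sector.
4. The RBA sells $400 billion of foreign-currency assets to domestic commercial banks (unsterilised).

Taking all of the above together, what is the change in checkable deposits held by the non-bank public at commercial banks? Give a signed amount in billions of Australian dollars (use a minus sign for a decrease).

-$64 billion

Discount-window repayment $278 billion: the counterparty is a bank, so public deposits are unchanged → 0.
Asset purchase (from non-banks) $61 billion: non-bank counterparties' bank balances rise → +$61B.
Government account inflow $125 billion: non-bank counterparties' bank balances fall → −$125B.
FX sale $400 billion: the counterparty is a bank, so public deposits are unchanged → 0.
Net: 0 + 61 − 125 + 0 = -$64 billion.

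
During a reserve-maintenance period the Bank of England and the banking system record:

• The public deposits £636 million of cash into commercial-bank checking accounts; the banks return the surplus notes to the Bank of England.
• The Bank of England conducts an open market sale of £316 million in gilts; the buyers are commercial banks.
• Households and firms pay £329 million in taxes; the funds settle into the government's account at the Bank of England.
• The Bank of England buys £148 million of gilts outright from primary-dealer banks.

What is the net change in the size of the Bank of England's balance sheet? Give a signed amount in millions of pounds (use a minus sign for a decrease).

-£168 million

Currency deposit £636 million: only the composition of liabilities changes → 0.
OMO sale (to banks) £316 million: a Bank of England asset is shed → −£316M.
Government account inflow £329 million: only the composition of liabilities changes → 0.
OMO purchase (from banks) £148 million: a Bank of England asset is acquired → +£148M.
Net: 0 − 316 + 0 + 148 = -£168 million.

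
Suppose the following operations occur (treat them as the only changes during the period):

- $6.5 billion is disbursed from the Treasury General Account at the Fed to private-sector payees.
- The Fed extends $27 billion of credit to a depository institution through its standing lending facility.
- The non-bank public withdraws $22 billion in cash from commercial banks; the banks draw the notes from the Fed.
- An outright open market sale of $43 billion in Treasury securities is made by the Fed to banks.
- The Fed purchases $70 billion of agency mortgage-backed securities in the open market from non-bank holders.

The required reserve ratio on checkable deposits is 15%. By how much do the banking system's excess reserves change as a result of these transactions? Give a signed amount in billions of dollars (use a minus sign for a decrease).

+$30.325 billion

Government spending $6.5 billion: reserves +$6.5B, deposits +$6.5B.
Discount-window loan $27 billion: reserves +$27B, deposits 0.
Currency withdrawal $22 billion: reserves −$22B, deposits −$22B.
OMO sale (to banks) $43 billion: reserves −$43B, deposits 0.
Asset purchase (from non-banks) $70 billion: reserves +$70B, deposits +$70B.
Totals: Δreserves = +$38.5B, Δdeposits = +$54.5B.
Δrequired reserves = 15% × +$54.5B = +$8.175B.
Δexcess reserves = Δreserves − Δrequired = +$38.5B − (+$8.175B) = +$30.325 billion.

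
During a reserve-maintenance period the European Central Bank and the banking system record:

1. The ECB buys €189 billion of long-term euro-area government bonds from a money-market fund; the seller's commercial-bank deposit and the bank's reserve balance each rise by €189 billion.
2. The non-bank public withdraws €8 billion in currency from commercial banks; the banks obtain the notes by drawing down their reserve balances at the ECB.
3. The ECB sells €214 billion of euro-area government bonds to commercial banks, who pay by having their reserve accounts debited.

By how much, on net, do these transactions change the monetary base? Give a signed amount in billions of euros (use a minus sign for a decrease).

ECB balance sheet:
  Assets:      Securities −€25B
  Liabilities: Bank reserves −€33B, Currency in circulation +€8B
Commercial banking system:
  Assets:      Reserves at CB −€33B, Securities +€214B
  Liabilities: Checkable deposits +€181B
Monetary base = currency + reserves: +€8B + (−€33B) = -€25 billion.

-€25 billion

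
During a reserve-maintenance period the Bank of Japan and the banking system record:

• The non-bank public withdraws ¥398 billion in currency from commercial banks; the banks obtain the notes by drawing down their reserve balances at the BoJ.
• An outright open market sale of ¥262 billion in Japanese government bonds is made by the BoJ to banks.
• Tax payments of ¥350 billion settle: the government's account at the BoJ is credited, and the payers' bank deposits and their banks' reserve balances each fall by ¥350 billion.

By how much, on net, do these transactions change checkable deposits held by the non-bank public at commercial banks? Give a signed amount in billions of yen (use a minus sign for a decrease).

BoJ balance sheet:
  Assets:      Securities −¥262B
  Liabilities: Bank reserves −¥1010B, Currency in circulation +¥398B, Government deposits +¥350B
Commercial banking system:
  Assets:      Reserves at CB −¥1010B, Securities +¥262B
  Liabilities: Checkable deposits −¥748B
So the change in checkable deposits held by the non-bank public at commercial banks is -¥748 billion.

-¥748 billion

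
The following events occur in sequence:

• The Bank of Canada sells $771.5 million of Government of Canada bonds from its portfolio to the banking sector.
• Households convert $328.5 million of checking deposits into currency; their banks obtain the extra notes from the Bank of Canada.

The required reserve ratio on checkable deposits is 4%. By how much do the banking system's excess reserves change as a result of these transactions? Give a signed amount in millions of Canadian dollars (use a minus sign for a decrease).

OMO sale (to banks) $771.5 million: reserves −$771.5M, deposits 0.
Currency withdrawal $328.5 million: reserves −$328.5M, deposits −$328.5M.
Totals: Δreserves = −$1100M, Δdeposits = −$328.5M.
Δrequired reserves = 4% × −$328.5M = −$13.14M.
Δexcess reserves = Δreserves − Δrequired = −$1100M − (−$13.14M) = -$1086.86 million.

-$1086.86 million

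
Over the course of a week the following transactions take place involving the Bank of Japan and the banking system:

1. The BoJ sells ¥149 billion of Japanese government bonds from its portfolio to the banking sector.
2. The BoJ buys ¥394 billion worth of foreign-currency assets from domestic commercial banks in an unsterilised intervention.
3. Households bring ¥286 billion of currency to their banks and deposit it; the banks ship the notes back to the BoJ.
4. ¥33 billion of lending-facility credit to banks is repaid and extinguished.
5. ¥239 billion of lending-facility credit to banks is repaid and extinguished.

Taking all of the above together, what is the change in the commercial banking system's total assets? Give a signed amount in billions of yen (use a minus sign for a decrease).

+¥14 billion

BoJ balance sheet:
  Assets:      Securities −¥149B, Loans to banks −¥272B, Foreign assets +¥394B
  Liabilities: Bank reserves +¥259B, Currency in circulation −¥286B
Commercial banking system:
  Assets:      Reserves at CB +¥259B, Securities +¥149B, Foreign assets −¥394B
  Liabilities: Checkable deposits +¥286B, Borrowings from CB −¥272B
Change in total bank assets = +¥14 billion.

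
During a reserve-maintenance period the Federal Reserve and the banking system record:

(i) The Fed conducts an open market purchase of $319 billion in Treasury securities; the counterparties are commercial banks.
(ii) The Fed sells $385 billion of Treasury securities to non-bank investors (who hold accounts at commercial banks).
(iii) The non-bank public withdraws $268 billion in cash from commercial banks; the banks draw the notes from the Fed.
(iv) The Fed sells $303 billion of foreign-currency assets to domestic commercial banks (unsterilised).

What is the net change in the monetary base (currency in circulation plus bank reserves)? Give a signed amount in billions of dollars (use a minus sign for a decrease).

-$369 billion

Fed balance sheet:
  Assets:      Securities −$66B, Foreign assets −$303B
  Liabilities: Bank reserves −$637B, Currency in circulation +$268B
Commercial banking system:
  Assets:      Reserves at CB −$637B, Securities −$319B, Foreign assets +$303B
  Liabilities: Checkable deposits −$653B
Monetary base = currency + reserves: +$268B + (−$637B) = -$369 billion.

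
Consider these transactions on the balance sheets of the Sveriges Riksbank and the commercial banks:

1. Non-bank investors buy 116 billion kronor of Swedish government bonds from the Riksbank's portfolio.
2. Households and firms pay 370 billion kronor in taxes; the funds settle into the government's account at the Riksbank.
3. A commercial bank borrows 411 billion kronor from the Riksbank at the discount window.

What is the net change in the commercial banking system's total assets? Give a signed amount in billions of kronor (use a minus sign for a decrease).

Riksbank balance sheet:
  Assets:      Securities −116B, Loans to banks +411B
  Liabilities: Bank reserves −75B, Government deposits +370B
Commercial banking system:
  Assets:      Reserves at CB −75B
  Liabilities: Checkable deposits −486B, Borrowings from CB +411B
Change in total bank assets = -75 billion.

-75 billion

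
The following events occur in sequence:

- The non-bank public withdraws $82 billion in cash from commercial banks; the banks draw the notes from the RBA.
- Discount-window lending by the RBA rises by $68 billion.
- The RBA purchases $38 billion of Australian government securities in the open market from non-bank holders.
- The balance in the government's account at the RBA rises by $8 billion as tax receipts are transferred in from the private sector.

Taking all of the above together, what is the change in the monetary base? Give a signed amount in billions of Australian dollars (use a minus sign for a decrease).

Currency withdrawal $82 billion: just a shift between currency and reserves — both are base money → 0.
Discount-window loan $68 billion: RBA balance sheet expands → +$68B.
Asset purchase (from non-banks) $38 billion: RBA balance sheet expands → +$38B.
Government account inflow $8 billion: reserves shift to a non-base liability → −$8B.
Net: 0 + 68 + 38 − 8 = +$98 billion.

+$98 billion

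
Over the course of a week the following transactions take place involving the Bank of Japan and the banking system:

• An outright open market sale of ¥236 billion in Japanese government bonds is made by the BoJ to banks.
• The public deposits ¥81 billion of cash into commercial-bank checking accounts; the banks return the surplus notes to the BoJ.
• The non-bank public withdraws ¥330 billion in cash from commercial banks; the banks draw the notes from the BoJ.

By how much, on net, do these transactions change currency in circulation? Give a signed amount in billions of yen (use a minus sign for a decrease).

+¥249 billion

BoJ balance sheet:
  Assets:      Securities −¥236B
  Liabilities: Bank reserves −¥485B, Currency in circulation +¥249B
Commercial banking system:
  Assets:      Reserves at CB −¥485B, Securities +¥236B
  Liabilities: Checkable deposits −¥249B
So the change in currency in circulation is +¥249 billion.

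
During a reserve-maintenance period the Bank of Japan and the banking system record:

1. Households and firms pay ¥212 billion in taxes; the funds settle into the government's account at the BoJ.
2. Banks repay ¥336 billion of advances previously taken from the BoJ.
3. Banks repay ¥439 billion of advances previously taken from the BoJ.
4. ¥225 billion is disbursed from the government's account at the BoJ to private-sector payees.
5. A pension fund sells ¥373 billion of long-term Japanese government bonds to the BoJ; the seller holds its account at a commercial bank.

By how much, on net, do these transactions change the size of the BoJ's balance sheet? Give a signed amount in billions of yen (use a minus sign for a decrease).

Government account inflow ¥212 billion: only the composition of liabilities changes → 0.
Discount-window repayment ¥336 billion: a BoJ asset is shed → −¥336B.
Discount-window repayment ¥439 billion: a BoJ asset is shed → −¥439B.
Government spending ¥225 billion: only the composition of liabilities changes → 0.
Asset purchase (from non-banks) ¥373 billion: a BoJ asset is acquired → +¥373B.
Net: 0 − 336 − 439 + 0 + 373 = -¥402 billion.

-¥402 billion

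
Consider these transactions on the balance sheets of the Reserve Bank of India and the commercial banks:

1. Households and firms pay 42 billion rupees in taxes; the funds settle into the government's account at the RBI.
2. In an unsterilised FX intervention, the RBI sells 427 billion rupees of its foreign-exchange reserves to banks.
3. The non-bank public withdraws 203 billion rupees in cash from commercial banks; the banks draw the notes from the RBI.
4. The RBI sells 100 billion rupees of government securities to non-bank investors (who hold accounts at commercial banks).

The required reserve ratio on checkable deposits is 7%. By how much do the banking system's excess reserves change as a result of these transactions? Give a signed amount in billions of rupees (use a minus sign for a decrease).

-747.85 billion

Government account inflow 42 billion rupees: reserves −42B, deposits −42B.
FX sale 427 billion rupees: reserves −427B, deposits 0.
Currency withdrawal 203 billion rupees: reserves −203B, deposits −203B.
Asset sale (to non-banks) 100 billion rupees: reserves −100B, deposits −100B.
Totals: Δreserves = −772B, Δdeposits = −345B.
Δrequired reserves = 7% × −345B = −24.15B.
Δexcess reserves = Δreserves − Δrequired = −772B − (−24.15B) = -747.85 billion.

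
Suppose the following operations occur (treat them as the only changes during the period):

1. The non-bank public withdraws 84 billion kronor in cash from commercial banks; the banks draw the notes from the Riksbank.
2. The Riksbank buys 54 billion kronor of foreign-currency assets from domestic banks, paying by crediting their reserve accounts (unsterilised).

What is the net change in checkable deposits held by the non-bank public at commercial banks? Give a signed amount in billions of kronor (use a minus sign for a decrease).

-84 billion

Currency withdrawal 84 billion kronor: non-bank counterparties' bank balances fall → −84B.
FX purchase 54 billion kronor: the counterparty is a bank, so public deposits are unchanged → 0.
Net: −84 + 0 = -84 billion.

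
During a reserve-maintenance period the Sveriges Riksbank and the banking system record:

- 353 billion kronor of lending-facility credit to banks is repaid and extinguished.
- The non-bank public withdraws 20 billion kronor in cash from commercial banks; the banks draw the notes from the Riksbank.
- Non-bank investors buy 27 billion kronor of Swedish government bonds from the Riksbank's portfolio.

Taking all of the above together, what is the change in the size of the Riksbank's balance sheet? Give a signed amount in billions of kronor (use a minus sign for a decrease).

-380 billion

Discount-window repayment 353 billion kronor: a Riksbank asset is shed → −353B.
Currency withdrawal 20 billion kronor: only the composition of liabilities changes → 0.
Asset sale (to non-banks) 27 billion kronor: a Riksbank asset is shed → −27B.
Net: −353 + 0 − 27 = -380 billion.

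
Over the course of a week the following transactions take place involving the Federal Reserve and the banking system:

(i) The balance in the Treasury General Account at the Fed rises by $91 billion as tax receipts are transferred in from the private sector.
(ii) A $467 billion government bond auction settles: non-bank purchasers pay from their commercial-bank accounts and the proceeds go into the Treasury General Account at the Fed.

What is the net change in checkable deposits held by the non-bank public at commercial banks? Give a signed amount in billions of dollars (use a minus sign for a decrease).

Government account inflow $91 billion: non-bank counterparties' bank balances fall → −$91B.
Government account inflow $467 billion: non-bank counterparties' bank balances fall → −$467B.
Net: −91 − 467 = -$558 billion.

-$558 billion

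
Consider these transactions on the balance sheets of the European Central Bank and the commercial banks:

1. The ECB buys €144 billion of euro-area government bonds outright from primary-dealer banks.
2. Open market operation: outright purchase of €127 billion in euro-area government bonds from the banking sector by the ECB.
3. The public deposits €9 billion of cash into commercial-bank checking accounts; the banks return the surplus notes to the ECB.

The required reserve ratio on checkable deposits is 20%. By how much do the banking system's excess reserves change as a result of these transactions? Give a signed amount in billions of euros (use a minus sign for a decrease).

+€278.2 billion

OMO purchase (from banks) €144 billion: reserves +€144B, deposits 0.
OMO purchase (from banks) €127 billion: reserves +€127B, deposits 0.
Currency deposit €9 billion: reserves +€9B, deposits +€9B.
Totals: Δreserves = +€280B, Δdeposits = +€9B.
Δrequired reserves = 20% × +€9B = +€1.8B.
Δexcess reserves = Δreserves − Δrequired = +€280B − (+€1.8B) = +€278.2 billion.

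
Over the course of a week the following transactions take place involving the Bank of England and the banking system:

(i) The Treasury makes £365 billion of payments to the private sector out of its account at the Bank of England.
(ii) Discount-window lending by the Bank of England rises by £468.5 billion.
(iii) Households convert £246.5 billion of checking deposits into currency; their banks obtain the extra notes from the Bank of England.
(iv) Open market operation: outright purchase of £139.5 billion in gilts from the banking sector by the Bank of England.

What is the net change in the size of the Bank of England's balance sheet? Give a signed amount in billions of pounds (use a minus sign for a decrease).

Government spending £365 billion: only the composition of liabilities changes → 0.
Discount-window loan £468.5 billion: a Bank of England asset is acquired → +£468.5B.
Currency withdrawal £246.5 billion: only the composition of liabilities changes → 0.
OMO purchase (from banks) £139.5 billion: a Bank of England asset is acquired → +£139.5B.
Net: 0 + 468.5 + 0 + 139.5 = +£608 billion.

+£608 billion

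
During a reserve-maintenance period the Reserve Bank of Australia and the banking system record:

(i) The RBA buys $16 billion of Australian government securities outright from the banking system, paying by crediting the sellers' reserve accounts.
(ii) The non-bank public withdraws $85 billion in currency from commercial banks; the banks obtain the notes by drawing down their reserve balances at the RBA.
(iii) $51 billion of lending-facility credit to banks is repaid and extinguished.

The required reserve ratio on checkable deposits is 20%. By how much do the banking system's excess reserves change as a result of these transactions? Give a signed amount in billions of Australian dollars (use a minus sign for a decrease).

-$103 billion

OMO purchase (from banks) $16 billion: reserves +$16B, deposits 0.
Currency withdrawal $85 billion: reserves −$85B, deposits −$85B.
Discount-window repayment $51 billion: reserves −$51B, deposits 0.
Totals: Δreserves = −$120B, Δdeposits = −$85B.
Δrequired reserves = 20% × −$85B = −$17B.
Δexcess reserves = Δreserves − Δrequired = −$120B − (−$17B) = -$103 billion.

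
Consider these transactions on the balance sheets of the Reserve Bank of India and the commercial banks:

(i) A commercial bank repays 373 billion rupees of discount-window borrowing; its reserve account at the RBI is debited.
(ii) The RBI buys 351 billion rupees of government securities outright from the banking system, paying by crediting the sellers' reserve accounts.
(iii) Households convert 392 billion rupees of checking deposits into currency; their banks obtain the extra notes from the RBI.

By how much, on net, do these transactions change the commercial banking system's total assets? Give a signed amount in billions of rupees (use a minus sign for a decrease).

-765 billion

RBI balance sheet:
  Assets:      Securities +351B, Loans to banks −373B
  Liabilities: Bank reserves −414B, Currency in circulation +392B
Commercial banking system:
  Assets:      Reserves at CB −414B, Securities −351B
  Liabilities: Checkable deposits −392B, Borrowings from CB −373B
Change in total bank assets = -765 billion.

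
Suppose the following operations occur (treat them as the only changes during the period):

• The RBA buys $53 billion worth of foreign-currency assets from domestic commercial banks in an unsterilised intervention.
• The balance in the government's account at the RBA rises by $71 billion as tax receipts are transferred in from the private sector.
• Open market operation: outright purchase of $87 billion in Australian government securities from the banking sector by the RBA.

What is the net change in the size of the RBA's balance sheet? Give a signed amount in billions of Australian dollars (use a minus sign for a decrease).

+$140 billion

RBA balance sheet:
  Assets:      Securities +$87B, Foreign assets +$53B
  Liabilities: Bank reserves +$69B, Government deposits +$71B
Change in total RBA assets = +$140 billion.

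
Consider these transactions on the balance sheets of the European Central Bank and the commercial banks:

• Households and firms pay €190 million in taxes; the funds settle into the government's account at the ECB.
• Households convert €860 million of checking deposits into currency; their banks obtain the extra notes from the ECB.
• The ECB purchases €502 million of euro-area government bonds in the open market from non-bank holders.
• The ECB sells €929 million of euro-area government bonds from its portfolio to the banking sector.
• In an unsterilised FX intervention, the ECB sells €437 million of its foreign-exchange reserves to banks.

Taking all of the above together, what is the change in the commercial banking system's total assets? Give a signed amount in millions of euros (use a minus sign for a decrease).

-€548 million

ECB balance sheet:
  Assets:      Securities −€427M, Foreign assets −€437M
  Liabilities: Bank reserves −€1914M, Currency in circulation +€860M, Government deposits +€190M
Commercial banking system:
  Assets:      Reserves at CB −€1914M, Securities +€929M, Foreign assets +€437M
  Liabilities: Checkable deposits −€548M
Change in total bank assets = -€548 million.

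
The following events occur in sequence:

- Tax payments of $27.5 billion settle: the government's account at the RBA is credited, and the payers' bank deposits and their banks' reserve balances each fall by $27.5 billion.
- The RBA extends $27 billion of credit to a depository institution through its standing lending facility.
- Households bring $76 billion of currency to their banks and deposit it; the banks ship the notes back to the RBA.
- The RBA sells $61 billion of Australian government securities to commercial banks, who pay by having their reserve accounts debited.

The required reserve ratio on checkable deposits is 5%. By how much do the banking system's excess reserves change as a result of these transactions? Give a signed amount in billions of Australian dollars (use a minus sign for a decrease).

+$12.075 billion

Government account inflow $27.5 billion: reserves −$27.5B, deposits −$27.5B.
Discount-window loan $27 billion: reserves +$27B, deposits 0.
Currency deposit $76 billion: reserves +$76B, deposits +$76B.
OMO sale (to banks) $61 billion: reserves −$61B, deposits 0.
Totals: Δreserves = +$14.5B, Δdeposits = +$48.5B.
Δrequired reserves = 5% × +$48.5B = +$2.425B.
Δexcess reserves = Δreserves − Δrequired = +$14.5B − (+$2.425B) = +$12.075 billion.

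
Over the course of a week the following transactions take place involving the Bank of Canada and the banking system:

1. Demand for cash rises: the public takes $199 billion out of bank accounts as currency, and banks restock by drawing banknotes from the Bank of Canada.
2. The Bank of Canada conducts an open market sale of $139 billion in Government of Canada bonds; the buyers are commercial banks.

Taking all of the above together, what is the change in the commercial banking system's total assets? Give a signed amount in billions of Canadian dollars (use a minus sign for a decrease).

-$199 billion

Currency withdrawal $199 billion: bank balance sheets shrink → −$199B.
OMO sale (to banks) $139 billion: just an asset swap on bank balance sheets → 0.
Net: −199 + 0 = -$199 billion.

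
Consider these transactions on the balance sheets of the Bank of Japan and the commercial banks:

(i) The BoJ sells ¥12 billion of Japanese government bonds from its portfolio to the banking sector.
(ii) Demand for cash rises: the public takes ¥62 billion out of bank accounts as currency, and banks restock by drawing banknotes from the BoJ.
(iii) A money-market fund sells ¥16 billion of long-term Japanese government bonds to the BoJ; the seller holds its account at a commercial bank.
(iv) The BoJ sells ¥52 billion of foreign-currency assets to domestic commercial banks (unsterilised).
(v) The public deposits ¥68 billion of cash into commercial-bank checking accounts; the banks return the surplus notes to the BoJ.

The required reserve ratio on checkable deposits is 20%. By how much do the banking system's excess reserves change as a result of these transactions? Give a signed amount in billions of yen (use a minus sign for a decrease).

-¥46.4 billion

OMO sale (to banks) ¥12 billion: reserves −¥12B, deposits 0.
Currency withdrawal ¥62 billion: reserves −¥62B, deposits −¥62B.
Asset purchase (from non-banks) ¥16 billion: reserves +¥16B, deposits +¥16B.
FX sale ¥52 billion: reserves −¥52B, deposits 0.
Currency deposit ¥68 billion: reserves +¥68B, deposits +¥68B.
Totals: Δreserves = −¥42B, Δdeposits = +¥22B.
Δrequired reserves = 20% × +¥22B = +¥4.4B.
Δexcess reserves = Δreserves − Δrequired = −¥42B − (+¥4.4B) = -¥46.4 billion.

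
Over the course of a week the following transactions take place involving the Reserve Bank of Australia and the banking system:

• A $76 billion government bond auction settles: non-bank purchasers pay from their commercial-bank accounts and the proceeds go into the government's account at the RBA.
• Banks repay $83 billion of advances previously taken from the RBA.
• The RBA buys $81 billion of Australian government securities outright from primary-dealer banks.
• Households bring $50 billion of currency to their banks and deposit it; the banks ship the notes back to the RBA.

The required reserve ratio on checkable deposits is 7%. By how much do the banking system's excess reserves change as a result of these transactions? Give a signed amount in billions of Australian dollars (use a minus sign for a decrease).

Government account inflow $76 billion: reserves −$76B, deposits −$76B.
Discount-window repayment $83 billion: reserves −$83B, deposits 0.
OMO purchase (from banks) $81 billion: reserves +$81B, deposits 0.
Currency deposit $50 billion: reserves +$50B, deposits +$50B.
Totals: Δreserves = −$28B, Δdeposits = −$26B.
Δrequired reserves = 7% × −$26B = −$1.82B.
Δexcess reserves = Δreserves − Δrequired = −$28B − (−$1.82B) = -$26.18 billion.

-$26.18 billion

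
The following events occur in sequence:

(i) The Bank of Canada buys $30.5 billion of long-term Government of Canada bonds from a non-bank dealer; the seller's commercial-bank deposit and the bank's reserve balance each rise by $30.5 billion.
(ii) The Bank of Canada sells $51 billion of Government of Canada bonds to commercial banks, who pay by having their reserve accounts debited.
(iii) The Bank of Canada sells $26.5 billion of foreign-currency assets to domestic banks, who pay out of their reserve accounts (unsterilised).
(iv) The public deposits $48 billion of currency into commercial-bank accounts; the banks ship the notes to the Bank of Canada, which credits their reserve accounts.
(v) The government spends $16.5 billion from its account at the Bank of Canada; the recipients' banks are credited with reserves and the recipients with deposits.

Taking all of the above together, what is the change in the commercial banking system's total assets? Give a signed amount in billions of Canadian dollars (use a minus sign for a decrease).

+$95 billion

Asset purchase (from non-banks) $30.5 billion: bank balance sheets expand → +$30.5B.
OMO sale (to banks) $51 billion: just an asset swap on bank balance sheets → 0.
FX sale $26.5 billion: just an asset swap on bank balance sheets → 0.
Currency deposit $48 billion: bank balance sheets expand → +$48B.
Government spending $16.5 billion: bank balance sheets expand → +$16.5B.
Net: 30.5 + 0 + 0 + 48 + 16.5 = +$95 billion.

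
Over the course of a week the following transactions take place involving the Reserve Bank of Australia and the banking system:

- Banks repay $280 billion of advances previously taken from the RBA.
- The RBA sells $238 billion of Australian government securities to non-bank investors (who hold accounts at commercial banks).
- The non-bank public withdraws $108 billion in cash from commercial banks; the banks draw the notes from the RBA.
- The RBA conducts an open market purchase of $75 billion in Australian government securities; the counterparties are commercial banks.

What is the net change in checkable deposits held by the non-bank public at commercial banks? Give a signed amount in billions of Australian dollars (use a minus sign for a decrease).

Discount-window repayment $280 billion: the counterparty is a bank, so public deposits are unchanged → 0.
Asset sale (to non-banks) $238 billion: non-bank counterparties' bank balances fall → −$238B.
Currency withdrawal $108 billion: non-bank counterparties' bank balances fall → −$108B.
OMO purchase (from banks) $75 billion: the counterparty is a bank, so public deposits are unchanged → 0.
Net: 0 − 238 − 108 + 0 = -$346 billion.

-$346 billion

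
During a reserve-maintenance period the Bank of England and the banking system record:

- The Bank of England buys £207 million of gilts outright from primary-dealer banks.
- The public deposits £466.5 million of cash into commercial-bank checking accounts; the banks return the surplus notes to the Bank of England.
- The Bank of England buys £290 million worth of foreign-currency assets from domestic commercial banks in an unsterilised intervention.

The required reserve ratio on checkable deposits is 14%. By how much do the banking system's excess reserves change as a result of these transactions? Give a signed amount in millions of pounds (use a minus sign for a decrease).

+£898.19 million

OMO purchase (from banks) £207 million: reserves +£207M, deposits 0.
Currency deposit £466.5 million: reserves +£466.5M, deposits +£466.5M.
FX purchase £290 million: reserves +£290M, deposits 0.
Totals: Δreserves = +£963.5M, Δdeposits = +£466.5M.
Δrequired reserves = 14% × +£466.5M = +£65.31M.
Δexcess reserves = Δreserves − Δrequired = +£963.5M − (+£65.31M) = +£898.19 million.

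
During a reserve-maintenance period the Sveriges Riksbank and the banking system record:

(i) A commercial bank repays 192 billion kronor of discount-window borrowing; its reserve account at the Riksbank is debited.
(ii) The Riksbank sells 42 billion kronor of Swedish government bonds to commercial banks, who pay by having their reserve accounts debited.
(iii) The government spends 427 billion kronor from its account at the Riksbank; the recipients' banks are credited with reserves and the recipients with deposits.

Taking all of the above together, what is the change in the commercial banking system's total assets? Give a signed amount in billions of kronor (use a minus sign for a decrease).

+235 billion

Discount-window repayment 192 billion kronor: bank balance sheets shrink → −192B.
OMO sale (to banks) 42 billion kronor: just an asset swap on bank balance sheets → 0.
Government spending 427 billion kronor: bank balance sheets expand → +427B.
Net: −192 + 0 + 427 = +235 billion.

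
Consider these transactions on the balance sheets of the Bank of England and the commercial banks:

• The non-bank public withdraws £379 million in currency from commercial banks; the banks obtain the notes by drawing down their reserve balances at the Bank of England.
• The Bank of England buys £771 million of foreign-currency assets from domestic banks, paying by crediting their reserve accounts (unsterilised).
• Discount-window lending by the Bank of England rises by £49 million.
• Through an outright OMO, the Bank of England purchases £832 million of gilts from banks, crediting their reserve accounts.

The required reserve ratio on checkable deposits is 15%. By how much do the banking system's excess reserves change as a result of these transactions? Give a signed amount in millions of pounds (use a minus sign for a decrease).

+£1329.85 million

Currency withdrawal £379 million: reserves −£379M, deposits −£379M.
FX purchase £771 million: reserves +£771M, deposits 0.
Discount-window loan £49 million: reserves +£49M, deposits 0.
OMO purchase (from banks) £832 million: reserves +£832M, deposits 0.
Totals: Δreserves = +£1273M, Δdeposits = −£379M.
Δrequired reserves = 15% × −£379M = −£56.85M.
Δexcess reserves = Δreserves − Δrequired = +£1273M − (−£56.85M) = +£1329.85 million.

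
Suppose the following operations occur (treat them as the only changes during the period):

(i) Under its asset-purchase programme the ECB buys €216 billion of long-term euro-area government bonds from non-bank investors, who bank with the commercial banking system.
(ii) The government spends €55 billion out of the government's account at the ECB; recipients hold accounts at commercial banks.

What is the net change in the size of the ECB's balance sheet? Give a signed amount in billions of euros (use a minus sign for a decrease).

Asset purchase (from non-banks) €216 billion: an ECB asset is acquired → +€216B.
Government spending €55 billion: only the composition of liabilities changes → 0.
Net: 216 + 0 = +€216 billion.

+€216 billion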